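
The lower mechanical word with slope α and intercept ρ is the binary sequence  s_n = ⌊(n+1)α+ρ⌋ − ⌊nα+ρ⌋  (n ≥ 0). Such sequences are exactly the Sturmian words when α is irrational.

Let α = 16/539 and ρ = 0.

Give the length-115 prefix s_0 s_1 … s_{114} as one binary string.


0000000000000000000000000000000001000000000000000000000000000000000100000000000000000000000000000000010000000000000

n=0: ⌊(1·16)/539⌋ − ⌊(0·16)/539⌋ = ⌊16/539⌋ − ⌊0/539⌋ = 0 − 0 = 0
n=1: ⌊(2·16)/539⌋ − ⌊(1·16)/539⌋ = ⌊32/539⌋ − ⌊16/539⌋ = 0 − 0 = 0
n=2: ⌊(3·16)/539⌋ − ⌊(2·16)/539⌋ = ⌊48/539⌋ − ⌊32/539⌋ = 0 − 0 = 0
n=3: ⌊(4·16)/539⌋ − ⌊(3·16)/539⌋ = ⌊64/539⌋ − ⌊48/539⌋ = 0 − 0 = 0
n=4: ⌊(5·16)/539⌋ − ⌊(4·16)/539⌋ = ⌊80/539⌋ − ⌊64/539⌋ = 0 − 0 = 0
n=5: ⌊(6·16)/539⌋ − ⌊(5·16)/539⌋ = ⌊96/539⌋ − ⌊80/539⌋ = 0 − 0 = 0
n=6: ⌊(7·16)/539⌋ − ⌊(6·16)/539⌋ = ⌊112/539⌋ − ⌊96/539⌋ = 0 − 0 = 0
n=7: ⌊(8·16)/539⌋ − ⌊(7·16)/539⌋ = ⌊128/539⌋ − ⌊112/539⌋ = 0 − 0 = 0
n=8: ⌊(9·16)/539⌋ − ⌊(8·16)/539⌋ = ⌊144/539⌋ − ⌊128/539⌋ = 0 − 0 = 0
n=9: ⌊(10·16)/539⌋ − ⌊(9·16)/539⌋ = ⌊160/539⌋ − ⌊144/539⌋ = 0 − 0 = 0
n=10: ⌊(11·16)/539⌋ − ⌊(10·16)/539⌋ = ⌊176/539⌋ − ⌊160/539⌋ = 0 − 0 = 0
n=11: ⌊(12·16)/539⌋ − ⌊(11·16)/539⌋ = ⌊192/539⌋ − ⌊176/539⌋ = 0 − 0 = 0
n=12: ⌊(13·16)/539⌋ − ⌊(12·16)/539⌋ = ⌊208/539⌋ − ⌊192/539⌋ = 0 − 0 = 0
n=13: ⌊(14·16)/539⌋ − ⌊(13·16)/539⌋ = ⌊224/539⌋ − ⌊208/539⌋ = 0 − 0 = 0
n=14: ⌊(15·16)/539⌋ − ⌊(14·16)/539⌋ = ⌊240/539⌋ − ⌊224/539⌋ = 0 − 0 = 0
n=15: ⌊(16·16)/539⌋ − ⌊(15·16)/539⌋ = ⌊256/539⌋ − ⌊240/539⌋ = 0 − 0 = 0
n=16: ⌊(17·16)/539⌋ − ⌊(16·16)/539⌋ = ⌊272/539⌋ − ⌊256/539⌋ = 0 − 0 = 0
n=17: ⌊(18·16)/539⌋ − ⌊(17·16)/539⌋ = ⌊288/539⌋ − ⌊272/539⌋ = 0 − 0 = 0
n=18: ⌊(19·16)/539⌋ − ⌊(18·16)/539⌋ = ⌊304/539⌋ − ⌊288/539⌋ = 0 − 0 = 0
n=19: ⌊(20·16)/539⌋ − ⌊(19·16)/539⌋ = ⌊320/539⌋ − ⌊304/539⌋ = 0 − 0 = 0
n=20: ⌊(21·16)/539⌋ − ⌊(20·16)/539⌋ = ⌊336/539⌋ − ⌊320/539⌋ = 0 − 0 = 0
n=21: ⌊(22·16)/539⌋ − ⌊(21·16)/539⌋ = ⌊352/539⌋ − ⌊336/539⌋ = 0 − 0 = 0
n=22: ⌊(23·16)/539⌋ − ⌊(22·16)/539⌋ = ⌊368/539⌋ − ⌊352/539⌋ = 0 − 0 = 0
n=23: ⌊(24·16)/539⌋ − ⌊(23·16)/539⌋ = ⌊384/539⌋ − ⌊368/539⌋ = 0 − 0 = 0
n=24: ⌊(25·16)/539⌋ − ⌊(24·16)/539⌋ = ⌊400/539⌋ − ⌊384/539⌋ = 0 − 0 = 0
n=25: ⌊(26·16)/539⌋ − ⌊(25·16)/539⌋ = ⌊416/539⌋ − ⌊400/539⌋ = 0 − 0 = 0
n=26: ⌊(27·16)/539⌋ − ⌊(26·16)/539⌋ = ⌊432/539⌋ − ⌊416/539⌋ = 0 − 0 = 0
n=27: ⌊(28·16)/539⌋ − ⌊(27·16)/539⌋ = ⌊448/539⌋ − ⌊432/539⌋ = 0 − 0 = 0
n=28: ⌊(29·16)/539⌋ − ⌊(28·16)/539⌋ = ⌊464/539⌋ − ⌊448/539⌋ = 0 − 0 = 0
n=29: ⌊(30·16)/539⌋ − ⌊(29·16)/539⌋ = ⌊480/539⌋ − ⌊464/539⌋ = 0 − 0 = 0
n=30: ⌊(31·16)/539⌋ − ⌊(30·16)/539⌋ = ⌊496/539⌋ − ⌊480/539⌋ = 0 − 0 = 0
n=31: ⌊(32·16)/539⌋ − ⌊(31·16)/539⌋ = ⌊512/539⌋ − ⌊496/539⌋ = 0 − 0 = 0
n=32: ⌊(33·16)/539⌋ − ⌊(32·16)/539⌋ = ⌊528/539⌋ − ⌊512/539⌋ = 0 − 0 = 0
n=33: ⌊(34·16)/539⌋ − ⌊(33·16)/539⌋ = ⌊544/539⌋ − ⌊528/539⌋ = 1 − 0 = 1
n=34: ⌊(35·16)/539⌋ − ⌊(34·16)/539⌋ = ⌊560/539⌋ − ⌊544/539⌋ = 1 − 1 = 0
n=35: ⌊(36·16)/539⌋ − ⌊(35·16)/539⌋ = ⌊576/539⌋ − ⌊560/539⌋ = 1 − 1 = 0
n=36: ⌊(37·16)/539⌋ − ⌊(36·16)/539⌋ = ⌊592/539⌋ − ⌊576/539⌋ = 1 − 1 = 0
n=37: ⌊(38·16)/539⌋ − ⌊(37·16)/539⌋ = ⌊608/539⌋ − ⌊592/539⌋ = 1 − 1 = 0
n=38: ⌊(39·16)/539⌋ − ⌊(38·16)/539⌋ = ⌊624/539⌋ − ⌊608/539⌋ = 1 − 1 = 0
n=39: ⌊(40·16)/539⌋ − ⌊(39·16)/539⌋ = ⌊640/539⌋ − ⌊624/539⌋ = 1 − 1 = 0
n=40: ⌊(41·16)/539⌋ − ⌊(40·16)/539⌋ = ⌊656/539⌋ − ⌊640/539⌋ = 1 − 1 = 0
n=41: ⌊(42·16)/539⌋ − ⌊(41·16)/539⌋ = ⌊672/539⌋ − ⌊656/539⌋ = 1 − 1 = 0
n=42: ⌊(43·16)/539⌋ − ⌊(42·16)/539⌋ = ⌊688/539⌋ − ⌊672/539⌋ = 1 − 1 = 0
n=43: ⌊(44·16)/539⌋ − ⌊(43·16)/539⌋ = ⌊704/539⌋ − ⌊688/539⌋ = 1 − 1 = 0
n=44: ⌊(45·16)/539⌋ − ⌊(44·16)/539⌋ = ⌊720/539⌋ − ⌊704/539⌋ = 1 − 1 = 0
n=45: ⌊(46·16)/539⌋ − ⌊(45·16)/539⌋ = ⌊736/539⌋ − ⌊720/539⌋ = 1 − 1 = 0
n=46: ⌊(47·16)/539⌋ − ⌊(46·16)/539⌋ = ⌊752/539⌋ − ⌊736/539⌋ = 1 − 1 = 0
n=47: ⌊(48·16)/539⌋ − ⌊(47·16)/539⌋ = ⌊768/539⌋ − ⌊752/539⌋ = 1 − 1 = 0
n=48: ⌊(49·16)/539⌋ − ⌊(48·16)/539⌋ = ⌊784/539⌋ − ⌊768/539⌋ = 1 − 1 = 0
n=49: ⌊(50·16)/539⌋ − ⌊(49·16)/539⌋ = ⌊800/539⌋ − ⌊784/539⌋ = 1 − 1 = 0
n=50: ⌊(51·16)/539⌋ − ⌊(50·16)/539⌋ = ⌊816/539⌋ − ⌊800/539⌋ = 1 − 1 = 0
n=51: ⌊(52·16)/539⌋ − ⌊(51·16)/539⌋ = ⌊832/539⌋ − ⌊816/539⌋ = 1 − 1 = 0
n=52: ⌊(53·16)/539⌋ − ⌊(52·16)/539⌋ = ⌊848/539⌋ − ⌊832/539⌋ = 1 − 1 = 0
n=53: ⌊(54·16)/539⌋ − ⌊(53·16)/539⌋ = ⌊864/539⌋ − ⌊848/539⌋ = 1 − 1 = 0
n=54: ⌊(55·16)/539⌋ − ⌊(54·16)/539⌋ = ⌊880/539⌋ − ⌊864/539⌋ = 1 − 1 = 0
n=55: ⌊(56·16)/539⌋ − ⌊(55·16)/539⌋ = ⌊896/539⌋ − ⌊880/539⌋ = 1 − 1 = 0
n=56: ⌊(57·16)/539⌋ − ⌊(56·16)/539⌋ = ⌊912/539⌋ − ⌊896/539⌋ = 1 − 1 = 0
n=57: ⌊(58·16)/539⌋ − ⌊(57·16)/539⌋ = ⌊928/539⌋ − ⌊912/539⌋ = 1 − 1 = 0
n=58: ⌊(59·16)/539⌋ − ⌊(58·16)/539⌋ = ⌊944/539⌋ − ⌊928/539⌋ = 1 − 1 = 0
n=59: ⌊(60·16)/539⌋ − ⌊(59·16)/539⌋ = ⌊960/539⌋ − ⌊944/539⌋ = 1 − 1 = 0
n=60: ⌊(61·16)/539⌋ − ⌊(60·16)/539⌋ = ⌊976/539⌋ − ⌊960/539⌋ = 1 − 1 = 0
n=61: ⌊(62·16)/539⌋ − ⌊(61·16)/539⌋ = ⌊992/539⌋ − ⌊976/539⌋ = 1 − 1 = 0
n=62: ⌊(63·16)/539⌋ − ⌊(62·16)/539⌋ = ⌊1008/539⌋ − ⌊992/539⌋ = 1 − 1 = 0
n=63: ⌊(64·16)/539⌋ − ⌊(63·16)/539⌋ = ⌊1024/539⌋ − ⌊1008/539⌋ = 1 − 1 = 0
n=64: ⌊(65·16)/539⌋ − ⌊(64·16)/539⌋ = ⌊1040/539⌋ − ⌊1024/539⌋ = 1 − 1 = 0
n=65: ⌊(66·16)/539⌋ − ⌊(65·16)/539⌋ = ⌊1056/539⌋ − ⌊1040/539⌋ = 1 − 1 = 0
n=66: ⌊(67·16)/539⌋ − ⌊(66·16)/539⌋ = ⌊1072/539⌋ − ⌊1056/539⌋ = 1 − 1 = 0
n=67: ⌊(68·16)/539⌋ − ⌊(67·16)/539⌋ = ⌊1088/539⌋ − ⌊1072/539⌋ = 2 − 1 = 1
n=68: ⌊(69·16)/539⌋ − ⌊(68·16)/539⌋ = ⌊1104/539⌋ − ⌊1088/539⌋ = 2 − 2 = 0
n=69: ⌊(70·16)/539⌋ − ⌊(69·16)/539⌋ = ⌊1120/539⌋ − ⌊1104/539⌋ = 2 − 2 = 0
n=70: ⌊(71·16)/539⌋ − ⌊(70·16)/539⌋ = ⌊1136/539⌋ − ⌊1120/539⌋ = 2 − 2 = 0
n=71: ⌊(72·16)/539⌋ − ⌊(71·16)/539⌋ = ⌊1152/539⌋ − ⌊1136/539⌋ = 2 − 2 = 0
n=72: ⌊(73·16)/539⌋ − ⌊(72·16)/539⌋ = ⌊1168/539⌋ − ⌊1152/539⌋ = 2 − 2 = 0
n=73: ⌊(74·16)/539⌋ − ⌊(73·16)/539⌋ = ⌊1184/539⌋ − ⌊1168/539⌋ = 2 − 2 = 0
n=74: ⌊(75·16)/539⌋ − ⌊(74·16)/539⌋ = ⌊1200/539⌋ − ⌊1184/539⌋ = 2 − 2 = 0
n=75: ⌊(76·16)/539⌋ − ⌊(75·16)/539⌋ = ⌊1216/539⌋ − ⌊1200/539⌋ = 2 − 2 = 0
n=76: ⌊(77·16)/539⌋ − ⌊(76·16)/539⌋ = ⌊1232/539⌋ − ⌊1216/539⌋ = 2 − 2 = 0
n=77: ⌊(78·16)/539⌋ − ⌊(77·16)/539⌋ = ⌊1248/539⌋ − ⌊1232/539⌋ = 2 − 2 = 0
n=78: ⌊(79·16)/539⌋ − ⌊(78·16)/539⌋ = ⌊1264/539⌋ − ⌊1248/539⌋ = 2 − 2 = 0
n=79: ⌊(80·16)/539⌋ − ⌊(79·16)/539⌋ = ⌊1280/539⌋ − ⌊1264/539⌋ = 2 − 2 = 0
n=80: ⌊(81·16)/539⌋ − ⌊(80·16)/539⌋ = ⌊1296/539⌋ − ⌊1280/539⌋ = 2 − 2 = 0
n=81: ⌊(82·16)/539⌋ − ⌊(81·16)/539⌋ = ⌊1312/539⌋ − ⌊1296/539⌋ = 2 − 2 = 0
n=82: ⌊(83·16)/539⌋ − ⌊(82·16)/539⌋ = ⌊1328/539⌋ − ⌊1312/539⌋ = 2 − 2 = 0
n=83: ⌊(84·16)/539⌋ − ⌊(83·16)/539⌋ = ⌊1344/539⌋ − ⌊1328/539⌋ = 2 − 2 = 0
n=84: ⌊(85·16)/539⌋ − ⌊(84·16)/539⌋ = ⌊1360/539⌋ − ⌊1344/539⌋ = 2 − 2 = 0
n=85: ⌊(86·16)/539⌋ − ⌊(85·16)/539⌋ = ⌊1376/539⌋ − ⌊1360/539⌋ = 2 − 2 = 0
n=86: ⌊(87·16)/539⌋ − ⌊(86·16)/539⌋ = ⌊1392/539⌋ − ⌊1376/539⌋ = 2 − 2 = 0
n=87: ⌊(88·16)/539⌋ − ⌊(87·16)/539⌋ = ⌊1408/539⌋ − ⌊1392/539⌋ = 2 − 2 = 0
n=88: ⌊(89·16)/539⌋ − ⌊(88·16)/539⌋ = ⌊1424/539⌋ − ⌊1408/539⌋ = 2 − 2 = 0
n=89: ⌊(90·16)/539⌋ − ⌊(89·16)/539⌋ = ⌊1440/539⌋ − ⌊1424/539⌋ = 2 − 2 = 0
n=90: ⌊(91·16)/539⌋ − ⌊(90·16)/539⌋ = ⌊1456/539⌋ − ⌊1440/539⌋ = 2 − 2 = 0
n=91: ⌊(92·16)/539⌋ − ⌊(91·16)/539⌋ = ⌊1472/539⌋ − ⌊1456/539⌋ = 2 − 2 = 0
n=92: ⌊(93·16)/539⌋ − ⌊(92·16)/539⌋ = ⌊1488/539⌋ − ⌊1472/539⌋ = 2 − 2 = 0
n=93: ⌊(94·16)/539⌋ − ⌊(93·16)/539⌋ = ⌊1504/539⌋ − ⌊1488/539⌋ = 2 − 2 = 0
n=94: ⌊(95·16)/539⌋ − ⌊(94·16)/539⌋ = ⌊1520/539⌋ − ⌊1504/539⌋ = 2 − 2 = 0
n=95: ⌊(96·16)/539⌋ − ⌊(95·16)/539⌋ = ⌊1536/539⌋ − ⌊1520/539⌋ = 2 − 2 = 0
n=96: ⌊(97·16)/539⌋ − ⌊(96·16)/539⌋ = ⌊1552/539⌋ − ⌊1536/539⌋ = 2 − 2 = 0
n=97: ⌊(98·16)/539⌋ − ⌊(97·16)/539⌋ = ⌊1568/539⌋ − ⌊1552/539⌋ = 2 − 2 = 0
n=98: ⌊(99·16)/539⌋ − ⌊(98·16)/539⌋ = ⌊1584/539⌋ − ⌊1568/539⌋ = 2 − 2 = 0
n=99: ⌊(100·16)/539⌋ − ⌊(99·16)/539⌋ = ⌊1600/539⌋ − ⌊1584/539⌋ = 2 − 2 = 0
n=100: ⌊(101·16)/539⌋ − ⌊(100·16)/539⌋ = ⌊1616/539⌋ − ⌊1600/539⌋ = 2 − 2 = 0
n=101: ⌊(102·16)/539⌋ − ⌊(101·16)/539⌋ = ⌊1632/539⌋ − ⌊1616/539⌋ = 3 − 2 = 1
n=102: ⌊(103·16)/539⌋ − ⌊(102·16)/539⌋ = ⌊1648/539⌋ − ⌊1632/539⌋ = 3 − 3 = 0
n=103: ⌊(104·16)/539⌋ − ⌊(103·16)/539⌋ = ⌊1664/539⌋ − ⌊1648/539⌋ = 3 − 3 = 0
n=104: ⌊(105·16)/539⌋ − ⌊(104·16)/539⌋ = ⌊1680/539⌋ − ⌊1664/539⌋ = 3 − 3 = 0
n=105: ⌊(106·16)/539⌋ − ⌊(105·16)/539⌋ = ⌊1696/539⌋ − ⌊1680/539⌋ = 3 − 3 = 0
n=106: ⌊(107·16)/539⌋ − ⌊(106·16)/539⌋ = ⌊1712/539⌋ − ⌊1696/539⌋ = 3 − 3 = 0
n=107: ⌊(108·16)/539⌋ − ⌊(107·16)/539⌋ = ⌊1728/539⌋ − ⌊1712/539⌋ = 3 − 3 = 0
n=108: ⌊(109·16)/539⌋ − ⌊(108·16)/539⌋ = ⌊1744/539⌋ − ⌊1728/539⌋ = 3 − 3 = 0
n=109: ⌊(110·16)/539⌋ − ⌊(109·16)/539⌋ = ⌊1760/539⌋ − ⌊1744/539⌋ = 3 − 3 = 0
n=110: ⌊(111·16)/539⌋ − ⌊(110·16)/539⌋ = ⌊1776/539⌋ − ⌊1760/539⌋ = 3 − 3 = 0
n=111: ⌊(112·16)/539⌋ − ⌊(111·16)/539⌋ = ⌊1792/539⌋ − ⌊1776/539⌋ = 3 − 3 = 0
n=112: ⌊(113·16)/539⌋ − ⌊(112·16)/539⌋ = ⌊1808/539⌋ − ⌊1792/539⌋ = 3 − 3 = 0
n=113: ⌊(114·16)/539⌋ − ⌊(113·16)/539⌋ = ⌊1824/539⌋ − ⌊1808/539⌋ = 3 − 3 = 0
n=114: ⌊(115·16)/539⌋ − ⌊(114·16)/539⌋ = ⌊1840/539⌋ − ⌊1824/539⌋ = 3 − 3 = 0


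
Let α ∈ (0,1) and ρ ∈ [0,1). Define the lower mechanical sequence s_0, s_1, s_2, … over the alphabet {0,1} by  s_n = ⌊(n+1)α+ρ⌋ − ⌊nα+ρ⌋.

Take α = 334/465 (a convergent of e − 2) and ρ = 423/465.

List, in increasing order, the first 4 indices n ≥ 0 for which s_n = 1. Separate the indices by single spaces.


0 1 2 4

n=0: ⌊757/465⌋−⌊423/465⌋ = 1−0 = 1  ← one
n=1: ⌊1091/465⌋−⌊757/465⌋ = 2−1 = 1  ← one
n=2: ⌊1425/465⌋−⌊1091/465⌋ = 3−2 = 1  ← one
n=3: ⌊1759/465⌋−⌊1425/465⌋ = 3−3 = 0
n=4: ⌊2093/465⌋−⌊1759/465⌋ = 4−3 = 1  ← one
positions of the first 4 ones: 0 1 2 4


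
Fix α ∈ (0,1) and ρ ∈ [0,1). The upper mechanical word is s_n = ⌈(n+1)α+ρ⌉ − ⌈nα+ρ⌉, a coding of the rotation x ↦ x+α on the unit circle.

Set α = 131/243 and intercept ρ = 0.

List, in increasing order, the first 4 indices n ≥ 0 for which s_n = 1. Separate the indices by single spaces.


n=0: ⌈131/243⌉−⌈0/243⌉ = 1−0 = 1  ← one
n=1: ⌈262/243⌉−⌈131/243⌉ = 2−1 = 1  ← one
n=2: ⌈393/243⌉−⌈262/243⌉ = 2−2 = 0
n=3: ⌈524/243⌉−⌈393/243⌉ = 3−2 = 1  ← one
n=4: ⌈655/243⌉−⌈524/243⌉ = 3−3 = 0
n=5: ⌈786/243⌉−⌈655/243⌉ = 4−3 = 1  ← one
positions of the first 4 ones: 0 1 3 5

0 1 3 5


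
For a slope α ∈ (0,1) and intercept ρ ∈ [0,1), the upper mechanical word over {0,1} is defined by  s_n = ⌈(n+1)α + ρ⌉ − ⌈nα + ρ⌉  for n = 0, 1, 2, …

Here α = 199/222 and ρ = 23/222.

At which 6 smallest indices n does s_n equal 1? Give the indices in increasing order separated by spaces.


1 2 3 4 5 6

n=0: ⌈222/222⌉−⌈23/222⌉ = 1−1 = 0
n=1: ⌈421/222⌉−⌈222/222⌉ = 2−1 = 1  ← one
n=2: ⌈620/222⌉−⌈421/222⌉ = 3−2 = 1  ← one
n=3: ⌈819/222⌉−⌈620/222⌉ = 4−3 = 1  ← one
n=4: ⌈1018/222⌉−⌈819/222⌉ = 5−4 = 1  ← one
n=5: ⌈1217/222⌉−⌈1018/222⌉ = 6−5 = 1  ← one
n=6: ⌈1416/222⌉−⌈1217/222⌉ = 7−6 = 1  ← one
positions of the first 6 ones: 1 2 3 4 5 6


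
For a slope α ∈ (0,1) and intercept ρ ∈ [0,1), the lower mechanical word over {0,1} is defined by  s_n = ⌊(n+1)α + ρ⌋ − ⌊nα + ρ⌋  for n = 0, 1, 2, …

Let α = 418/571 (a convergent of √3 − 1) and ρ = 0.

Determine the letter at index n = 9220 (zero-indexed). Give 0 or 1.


1

(n+1)α + ρ = (9221·418) / 571 = 3854378/571
nα + ρ     = (9220·418) / 571 = 3853960/571
⌊3854378/571⌋ = 6750,  ⌊3853960/571⌋ = 6749
s_{9220} = 6750 − 6749 = 1


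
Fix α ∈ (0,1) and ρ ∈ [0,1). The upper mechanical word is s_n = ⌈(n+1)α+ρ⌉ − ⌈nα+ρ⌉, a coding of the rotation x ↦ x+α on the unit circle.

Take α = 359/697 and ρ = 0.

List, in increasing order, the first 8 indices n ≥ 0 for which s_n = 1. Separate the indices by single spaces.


0 1 3 5 7 9 11 13

n=0: ⌈359/697⌉−⌈0/697⌉ = 1−0 = 1  ← one
n=1: ⌈718/697⌉−⌈359/697⌉ = 2−1 = 1  ← one
n=2: ⌈1077/697⌉−⌈718/697⌉ = 2−2 = 0
n=3: ⌈1436/697⌉−⌈1077/697⌉ = 3−2 = 1  ← one
n=4: ⌈1795/697⌉−⌈1436/697⌉ = 3−3 = 0
n=5: ⌈2154/697⌉−⌈1795/697⌉ = 4−3 = 1  ← one
n=6: ⌈2513/697⌉−⌈2154/697⌉ = 4−4 = 0
n=7: ⌈2872/697⌉−⌈2513/697⌉ = 5−4 = 1  ← one
n=8: ⌈3231/697⌉−⌈2872/697⌉ = 5−5 = 0
n=9: ⌈3590/697⌉−⌈3231/697⌉ = 6−5 = 1  ← one
n=10: ⌈3949/697⌉−⌈3590/697⌉ = 6−6 = 0
n=11: ⌈4308/697⌉−⌈3949/697⌉ = 7−6 = 1  ← one
n=12: ⌈4667/697⌉−⌈4308/697⌉ = 7−7 = 0
n=13: ⌈5026/697⌉−⌈4667/697⌉ = 8−7 = 1  ← one
positions of the first 8 ones: 0 1 3 5 7 9 11 13


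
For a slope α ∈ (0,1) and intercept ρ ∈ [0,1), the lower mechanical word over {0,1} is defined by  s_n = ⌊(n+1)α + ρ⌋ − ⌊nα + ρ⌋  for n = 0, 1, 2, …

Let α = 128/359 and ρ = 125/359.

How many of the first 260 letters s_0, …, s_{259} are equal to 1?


93

#1s = Σ_{n=0}^{259} s_n = Σ_{n=0}^{259} (⌊(n+1)α+ρ⌋ − ⌊nα+ρ⌋)
the sum telescopes: every ⌊nα+ρ⌋ with 0 < n < 260 appears once with + and once with −, leaving ⌊260α+ρ⌋ − ⌊0·α+ρ⌋
260α + ρ = (260·128 + 125) / 359 = 33405/359
ρ = 125/359
⌊33405/359⌋ = 93,  ⌊125/359⌋ = 0
#1s = 93 − 0 = 93


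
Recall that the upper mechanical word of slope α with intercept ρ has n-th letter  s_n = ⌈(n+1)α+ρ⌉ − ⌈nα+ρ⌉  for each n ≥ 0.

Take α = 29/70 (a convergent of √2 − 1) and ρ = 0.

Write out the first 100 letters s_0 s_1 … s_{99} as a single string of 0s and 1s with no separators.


n=0: ⌈(1·29)/70⌉ − ⌈(0·29)/70⌉ = ⌈29/70⌉ − ⌈0/70⌉ = 1 − 0 = 1
n=1: ⌈(2·29)/70⌉ − ⌈(1·29)/70⌉ = ⌈58/70⌉ − ⌈29/70⌉ = 1 − 1 = 0
n=2: ⌈(3·29)/70⌉ − ⌈(2·29)/70⌉ = ⌈87/70⌉ − ⌈58/70⌉ = 2 − 1 = 1
n=3: ⌈(4·29)/70⌉ − ⌈(3·29)/70⌉ = ⌈116/70⌉ − ⌈87/70⌉ = 2 − 2 = 0
n=4: ⌈(5·29)/70⌉ − ⌈(4·29)/70⌉ = ⌈145/70⌉ − ⌈116/70⌉ = 3 − 2 = 1
n=5: ⌈(6·29)/70⌉ − ⌈(5·29)/70⌉ = ⌈174/70⌉ − ⌈145/70⌉ = 3 − 3 = 0
n=6: ⌈(7·29)/70⌉ − ⌈(6·29)/70⌉ = ⌈203/70⌉ − ⌈174/70⌉ = 3 − 3 = 0
n=7: ⌈(8·29)/70⌉ − ⌈(7·29)/70⌉ = ⌈232/70⌉ − ⌈203/70⌉ = 4 − 3 = 1
n=8: ⌈(9·29)/70⌉ − ⌈(8·29)/70⌉ = ⌈261/70⌉ − ⌈232/70⌉ = 4 − 4 = 0
n=9: ⌈(10·29)/70⌉ − ⌈(9·29)/70⌉ = ⌈290/70⌉ − ⌈261/70⌉ = 5 − 4 = 1
n=10: ⌈(11·29)/70⌉ − ⌈(10·29)/70⌉ = ⌈319/70⌉ − ⌈290/70⌉ = 5 − 5 = 0
n=11: ⌈(12·29)/70⌉ − ⌈(11·29)/70⌉ = ⌈348/70⌉ − ⌈319/70⌉ = 5 − 5 = 0
n=12: ⌈(13·29)/70⌉ − ⌈(12·29)/70⌉ = ⌈377/70⌉ − ⌈348/70⌉ = 6 − 5 = 1
n=13: ⌈(14·29)/70⌉ − ⌈(13·29)/70⌉ = ⌈406/70⌉ − ⌈377/70⌉ = 6 − 6 = 0
n=14: ⌈(15·29)/70⌉ − ⌈(14·29)/70⌉ = ⌈435/70⌉ − ⌈406/70⌉ = 7 − 6 = 1
n=15: ⌈(16·29)/70⌉ − ⌈(15·29)/70⌉ = ⌈464/70⌉ − ⌈435/70⌉ = 7 − 7 = 0
n=16: ⌈(17·29)/70⌉ − ⌈(16·29)/70⌉ = ⌈493/70⌉ − ⌈464/70⌉ = 8 − 7 = 1
n=17: ⌈(18·29)/70⌉ − ⌈(17·29)/70⌉ = ⌈522/70⌉ − ⌈493/70⌉ = 8 − 8 = 0
n=18: ⌈(19·29)/70⌉ − ⌈(18·29)/70⌉ = ⌈551/70⌉ − ⌈522/70⌉ = 8 − 8 = 0
n=19: ⌈(20·29)/70⌉ − ⌈(19·29)/70⌉ = ⌈580/70⌉ − ⌈551/70⌉ = 9 − 8 = 1
n=20: ⌈(21·29)/70⌉ − ⌈(20·29)/70⌉ = ⌈609/70⌉ − ⌈580/70⌉ = 9 − 9 = 0
n=21: ⌈(22·29)/70⌉ − ⌈(21·29)/70⌉ = ⌈638/70⌉ − ⌈609/70⌉ = 10 − 9 = 1
n=22: ⌈(23·29)/70⌉ − ⌈(22·29)/70⌉ = ⌈667/70⌉ − ⌈638/70⌉ = 10 − 10 = 0
n=23: ⌈(24·29)/70⌉ − ⌈(23·29)/70⌉ = ⌈696/70⌉ − ⌈667/70⌉ = 10 − 10 = 0
n=24: ⌈(25·29)/70⌉ − ⌈(24·29)/70⌉ = ⌈725/70⌉ − ⌈696/70⌉ = 11 − 10 = 1
n=25: ⌈(26·29)/70⌉ − ⌈(25·29)/70⌉ = ⌈754/70⌉ − ⌈725/70⌉ = 11 − 11 = 0
n=26: ⌈(27·29)/70⌉ − ⌈(26·29)/70⌉ = ⌈783/70⌉ − ⌈754/70⌉ = 12 − 11 = 1
n=27: ⌈(28·29)/70⌉ − ⌈(27·29)/70⌉ = ⌈812/70⌉ − ⌈783/70⌉ = 12 − 12 = 0
n=28: ⌈(29·29)/70⌉ − ⌈(28·29)/70⌉ = ⌈841/70⌉ − ⌈812/70⌉ = 13 − 12 = 1
n=29: ⌈(30·29)/70⌉ − ⌈(29·29)/70⌉ = ⌈870/70⌉ − ⌈841/70⌉ = 13 − 13 = 0
n=30: ⌈(31·29)/70⌉ − ⌈(30·29)/70⌉ = ⌈899/70⌉ − ⌈870/70⌉ = 13 − 13 = 0
n=31: ⌈(32·29)/70⌉ − ⌈(31·29)/70⌉ = ⌈928/70⌉ − ⌈899/70⌉ = 14 − 13 = 1
n=32: ⌈(33·29)/70⌉ − ⌈(32·29)/70⌉ = ⌈957/70⌉ − ⌈928/70⌉ = 14 − 14 = 0
n=33: ⌈(34·29)/70⌉ − ⌈(33·29)/70⌉ = ⌈986/70⌉ − ⌈957/70⌉ = 15 − 14 = 1
n=34: ⌈(35·29)/70⌉ − ⌈(34·29)/70⌉ = ⌈1015/70⌉ − ⌈986/70⌉ = 15 − 15 = 0
n=35: ⌈(36·29)/70⌉ − ⌈(35·29)/70⌉ = ⌈1044/70⌉ − ⌈1015/70⌉ = 15 − 15 = 0
n=36: ⌈(37·29)/70⌉ − ⌈(36·29)/70⌉ = ⌈1073/70⌉ − ⌈1044/70⌉ = 16 − 15 = 1
n=37: ⌈(38·29)/70⌉ − ⌈(37·29)/70⌉ = ⌈1102/70⌉ − ⌈1073/70⌉ = 16 − 16 = 0
n=38: ⌈(39·29)/70⌉ − ⌈(38·29)/70⌉ = ⌈1131/70⌉ − ⌈1102/70⌉ = 17 − 16 = 1
n=39: ⌈(40·29)/70⌉ − ⌈(39·29)/70⌉ = ⌈1160/70⌉ − ⌈1131/70⌉ = 17 − 17 = 0
n=40: ⌈(41·29)/70⌉ − ⌈(40·29)/70⌉ = ⌈1189/70⌉ − ⌈1160/70⌉ = 17 − 17 = 0
n=41: ⌈(42·29)/70⌉ − ⌈(41·29)/70⌉ = ⌈1218/70⌉ − ⌈1189/70⌉ = 18 − 17 = 1
n=42: ⌈(43·29)/70⌉ − ⌈(42·29)/70⌉ = ⌈1247/70⌉ − ⌈1218/70⌉ = 18 − 18 = 0
n=43: ⌈(44·29)/70⌉ − ⌈(43·29)/70⌉ = ⌈1276/70⌉ − ⌈1247/70⌉ = 19 − 18 = 1
n=44: ⌈(45·29)/70⌉ − ⌈(44·29)/70⌉ = ⌈1305/70⌉ − ⌈1276/70⌉ = 19 − 19 = 0
n=45: ⌈(46·29)/70⌉ − ⌈(45·29)/70⌉ = ⌈1334/70⌉ − ⌈1305/70⌉ = 20 − 19 = 1
n=46: ⌈(47·29)/70⌉ − ⌈(46·29)/70⌉ = ⌈1363/70⌉ − ⌈1334/70⌉ = 20 − 20 = 0
n=47: ⌈(48·29)/70⌉ − ⌈(47·29)/70⌉ = ⌈1392/70⌉ − ⌈1363/70⌉ = 20 − 20 = 0
n=48: ⌈(49·29)/70⌉ − ⌈(48·29)/70⌉ = ⌈1421/70⌉ − ⌈1392/70⌉ = 21 − 20 = 1
n=49: ⌈(50·29)/70⌉ − ⌈(49·29)/70⌉ = ⌈1450/70⌉ − ⌈1421/70⌉ = 21 − 21 = 0
n=50: ⌈(51·29)/70⌉ − ⌈(50·29)/70⌉ = ⌈1479/70⌉ − ⌈1450/70⌉ = 22 − 21 = 1
n=51: ⌈(52·29)/70⌉ − ⌈(51·29)/70⌉ = ⌈1508/70⌉ − ⌈1479/70⌉ = 22 − 22 = 0
n=52: ⌈(53·29)/70⌉ − ⌈(52·29)/70⌉ = ⌈1537/70⌉ − ⌈1508/70⌉ = 22 − 22 = 0
n=53: ⌈(54·29)/70⌉ − ⌈(53·29)/70⌉ = ⌈1566/70⌉ − ⌈1537/70⌉ = 23 − 22 = 1
n=54: ⌈(55·29)/70⌉ − ⌈(54·29)/70⌉ = ⌈1595/70⌉ − ⌈1566/70⌉ = 23 − 23 = 0
n=55: ⌈(56·29)/70⌉ − ⌈(55·29)/70⌉ = ⌈1624/70⌉ − ⌈1595/70⌉ = 24 − 23 = 1
n=56: ⌈(57·29)/70⌉ − ⌈(56·29)/70⌉ = ⌈1653/70⌉ − ⌈1624/70⌉ = 24 − 24 = 0
n=57: ⌈(58·29)/70⌉ − ⌈(57·29)/70⌉ = ⌈1682/70⌉ − ⌈1653/70⌉ = 25 − 24 = 1
n=58: ⌈(59·29)/70⌉ − ⌈(58·29)/70⌉ = ⌈1711/70⌉ − ⌈1682/70⌉ = 25 − 25 = 0
n=59: ⌈(60·29)/70⌉ − ⌈(59·29)/70⌉ = ⌈1740/70⌉ − ⌈1711/70⌉ = 25 − 25 = 0
n=60: ⌈(61·29)/70⌉ − ⌈(60·29)/70⌉ = ⌈1769/70⌉ − ⌈1740/70⌉ = 26 − 25 = 1
n=61: ⌈(62·29)/70⌉ − ⌈(61·29)/70⌉ = ⌈1798/70⌉ − ⌈1769/70⌉ = 26 − 26 = 0
n=62: ⌈(63·29)/70⌉ − ⌈(62·29)/70⌉ = ⌈1827/70⌉ − ⌈1798/70⌉ = 27 − 26 = 1
n=63: ⌈(64·29)/70⌉ − ⌈(63·29)/70⌉ = ⌈1856/70⌉ − ⌈1827/70⌉ = 27 − 27 = 0
n=64: ⌈(65·29)/70⌉ − ⌈(64·29)/70⌉ = ⌈1885/70⌉ − ⌈1856/70⌉ = 27 − 27 = 0
n=65: ⌈(66·29)/70⌉ − ⌈(65·29)/70⌉ = ⌈1914/70⌉ − ⌈1885/70⌉ = 28 − 27 = 1
n=66: ⌈(67·29)/70⌉ − ⌈(66·29)/70⌉ = ⌈1943/70⌉ − ⌈1914/70⌉ = 28 − 28 = 0
n=67: ⌈(68·29)/70⌉ − ⌈(67·29)/70⌉ = ⌈1972/70⌉ − ⌈1943/70⌉ = 29 − 28 = 1
n=68: ⌈(69·29)/70⌉ − ⌈(68·29)/70⌉ = ⌈2001/70⌉ − ⌈1972/70⌉ = 29 − 29 = 0
n=69: ⌈(70·29)/70⌉ − ⌈(69·29)/70⌉ = ⌈2030/70⌉ − ⌈2001/70⌉ = 29 − 29 = 0
n=70: ⌈(71·29)/70⌉ − ⌈(70·29)/70⌉ = ⌈2059/70⌉ − ⌈2030/70⌉ = 30 − 29 = 1
n=71: ⌈(72·29)/70⌉ − ⌈(71·29)/70⌉ = ⌈2088/70⌉ − ⌈2059/70⌉ = 30 − 30 = 0
n=72: ⌈(73·29)/70⌉ − ⌈(72·29)/70⌉ = ⌈2117/70⌉ − ⌈2088/70⌉ = 31 − 30 = 1
n=73: ⌈(74·29)/70⌉ − ⌈(73·29)/70⌉ = ⌈2146/70⌉ − ⌈2117/70⌉ = 31 − 31 = 0
n=74: ⌈(75·29)/70⌉ − ⌈(74·29)/70⌉ = ⌈2175/70⌉ − ⌈2146/70⌉ = 32 − 31 = 1
n=75: ⌈(76·29)/70⌉ − ⌈(75·29)/70⌉ = ⌈2204/70⌉ − ⌈2175/70⌉ = 32 − 32 = 0
n=76: ⌈(77·29)/70⌉ − ⌈(76·29)/70⌉ = ⌈2233/70⌉ − ⌈2204/70⌉ = 32 − 32 = 0
n=77: ⌈(78·29)/70⌉ − ⌈(77·29)/70⌉ = ⌈2262/70⌉ − ⌈2233/70⌉ = 33 − 32 = 1
n=78: ⌈(79·29)/70⌉ − ⌈(78·29)/70⌉ = ⌈2291/70⌉ − ⌈2262/70⌉ = 33 − 33 = 0
n=79: ⌈(80·29)/70⌉ − ⌈(79·29)/70⌉ = ⌈2320/70⌉ − ⌈2291/70⌉ = 34 − 33 = 1
n=80: ⌈(81·29)/70⌉ − ⌈(80·29)/70⌉ = ⌈2349/70⌉ − ⌈2320/70⌉ = 34 − 34 = 0
n=81: ⌈(82·29)/70⌉ − ⌈(81·29)/70⌉ = ⌈2378/70⌉ − ⌈2349/70⌉ = 34 − 34 = 0
n=82: ⌈(83·29)/70⌉ − ⌈(82·29)/70⌉ = ⌈2407/70⌉ − ⌈2378/70⌉ = 35 − 34 = 1
n=83: ⌈(84·29)/70⌉ − ⌈(83·29)/70⌉ = ⌈2436/70⌉ − ⌈2407/70⌉ = 35 − 35 = 0
n=84: ⌈(85·29)/70⌉ − ⌈(84·29)/70⌉ = ⌈2465/70⌉ − ⌈2436/70⌉ = 36 − 35 = 1
n=85: ⌈(86·29)/70⌉ − ⌈(85·29)/70⌉ = ⌈2494/70⌉ − ⌈2465/70⌉ = 36 − 36 = 0
n=86: ⌈(87·29)/70⌉ − ⌈(86·29)/70⌉ = ⌈2523/70⌉ − ⌈2494/70⌉ = 37 − 36 = 1
n=87: ⌈(88·29)/70⌉ − ⌈(87·29)/70⌉ = ⌈2552/70⌉ − ⌈2523/70⌉ = 37 − 37 = 0
n=88: ⌈(89·29)/70⌉ − ⌈(88·29)/70⌉ = ⌈2581/70⌉ − ⌈2552/70⌉ = 37 − 37 = 0
n=89: ⌈(90·29)/70⌉ − ⌈(89·29)/70⌉ = ⌈2610/70⌉ − ⌈2581/70⌉ = 38 − 37 = 1
n=90: ⌈(91·29)/70⌉ − ⌈(90·29)/70⌉ = ⌈2639/70⌉ − ⌈2610/70⌉ = 38 − 38 = 0
n=91: ⌈(92·29)/70⌉ − ⌈(91·29)/70⌉ = ⌈2668/70⌉ − ⌈2639/70⌉ = 39 − 38 = 1
n=92: ⌈(93·29)/70⌉ − ⌈(92·29)/70⌉ = ⌈2697/70⌉ − ⌈2668/70⌉ = 39 − 39 = 0
n=93: ⌈(94·29)/70⌉ − ⌈(93·29)/70⌉ = ⌈2726/70⌉ − ⌈2697/70⌉ = 39 − 39 = 0
n=94: ⌈(95·29)/70⌉ − ⌈(94·29)/70⌉ = ⌈2755/70⌉ − ⌈2726/70⌉ = 40 − 39 = 1
n=95: ⌈(96·29)/70⌉ − ⌈(95·29)/70⌉ = ⌈2784/70⌉ − ⌈2755/70⌉ = 40 − 40 = 0
n=96: ⌈(97·29)/70⌉ − ⌈(96·29)/70⌉ = ⌈2813/70⌉ − ⌈2784/70⌉ = 41 − 40 = 1
n=97: ⌈(98·29)/70⌉ − ⌈(97·29)/70⌉ = ⌈2842/70⌉ − ⌈2813/70⌉ = 41 − 41 = 0
n=98: ⌈(99·29)/70⌉ − ⌈(98·29)/70⌉ = ⌈2871/70⌉ − ⌈2842/70⌉ = 42 − 41 = 1
n=99: ⌈(100·29)/70⌉ − ⌈(99·29)/70⌉ = ⌈2900/70⌉ − ⌈2871/70⌉ = 42 − 42 = 0

1010100101001010100101001010100101001010010101001010010101001010010100101010010100101010010100101010


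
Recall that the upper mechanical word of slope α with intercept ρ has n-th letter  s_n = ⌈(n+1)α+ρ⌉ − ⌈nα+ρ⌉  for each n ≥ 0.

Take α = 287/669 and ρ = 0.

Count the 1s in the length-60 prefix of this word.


#1s = Σ_{n=0}^{59} s_n = Σ_{n=0}^{59} (⌈(n+1)α+ρ⌉ − ⌈nα+ρ⌉)
the sum telescopes: every ⌈nα+ρ⌉ with 0 < n < 60 appears once with + and once with −, leaving ⌈60α+ρ⌉ − ⌈0·α+ρ⌉
60α + ρ = (60·287) / 669 = 17220/669
ρ = 0/669
⌈17220/669⌉ = 26,  ⌈0/669⌉ = 0
#1s = 26 − 0 = 26

26


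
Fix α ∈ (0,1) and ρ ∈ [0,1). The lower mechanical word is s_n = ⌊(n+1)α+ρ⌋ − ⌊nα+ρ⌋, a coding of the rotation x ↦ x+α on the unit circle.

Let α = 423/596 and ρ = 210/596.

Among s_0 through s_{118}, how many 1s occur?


#1s = Σ_{n=0}^{118} s_n = Σ_{n=0}^{118} (⌊(n+1)α+ρ⌋ − ⌊nα+ρ⌋)
the sum telescopes: every ⌊nα+ρ⌋ with 0 < n < 119 appears once with + and once with −, leaving ⌊119α+ρ⌋ − ⌊0·α+ρ⌋
119α + ρ = (119·423 + 210) / 596 = 50547/596
ρ = 210/596
⌊50547/596⌋ = 84,  ⌊210/596⌋ = 0
#1s = 84 − 0 = 84

84


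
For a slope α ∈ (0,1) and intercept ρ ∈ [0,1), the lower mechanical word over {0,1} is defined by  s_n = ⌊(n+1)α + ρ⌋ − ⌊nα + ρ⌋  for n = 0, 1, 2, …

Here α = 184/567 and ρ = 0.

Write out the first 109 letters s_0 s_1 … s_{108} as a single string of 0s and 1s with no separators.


n=0: ⌊(1·184)/567⌋ − ⌊(0·184)/567⌋ = ⌊184/567⌋ − ⌊0/567⌋ = 0 − 0 = 0
n=1: ⌊(2·184)/567⌋ − ⌊(1·184)/567⌋ = ⌊368/567⌋ − ⌊184/567⌋ = 0 − 0 = 0
n=2: ⌊(3·184)/567⌋ − ⌊(2·184)/567⌋ = ⌊552/567⌋ − ⌊368/567⌋ = 0 − 0 = 0
n=3: ⌊(4·184)/567⌋ − ⌊(3·184)/567⌋ = ⌊736/567⌋ − ⌊552/567⌋ = 1 − 0 = 1
n=4: ⌊(5·184)/567⌋ − ⌊(4·184)/567⌋ = ⌊920/567⌋ − ⌊736/567⌋ = 1 − 1 = 0
n=5: ⌊(6·184)/567⌋ − ⌊(5·184)/567⌋ = ⌊1104/567⌋ − ⌊920/567⌋ = 1 − 1 = 0
n=6: ⌊(7·184)/567⌋ − ⌊(6·184)/567⌋ = ⌊1288/567⌋ − ⌊1104/567⌋ = 2 − 1 = 1
n=7: ⌊(8·184)/567⌋ − ⌊(7·184)/567⌋ = ⌊1472/567⌋ − ⌊1288/567⌋ = 2 − 2 = 0
n=8: ⌊(9·184)/567⌋ − ⌊(8·184)/567⌋ = ⌊1656/567⌋ − ⌊1472/567⌋ = 2 − 2 = 0
n=9: ⌊(10·184)/567⌋ − ⌊(9·184)/567⌋ = ⌊1840/567⌋ − ⌊1656/567⌋ = 3 − 2 = 1
n=10: ⌊(11·184)/567⌋ − ⌊(10·184)/567⌋ = ⌊2024/567⌋ − ⌊1840/567⌋ = 3 − 3 = 0
n=11: ⌊(12·184)/567⌋ − ⌊(11·184)/567⌋ = ⌊2208/567⌋ − ⌊2024/567⌋ = 3 − 3 = 0
n=12: ⌊(13·184)/567⌋ − ⌊(12·184)/567⌋ = ⌊2392/567⌋ − ⌊2208/567⌋ = 4 − 3 = 1
n=13: ⌊(14·184)/567⌋ − ⌊(13·184)/567⌋ = ⌊2576/567⌋ − ⌊2392/567⌋ = 4 − 4 = 0
n=14: ⌊(15·184)/567⌋ − ⌊(14·184)/567⌋ = ⌊2760/567⌋ − ⌊2576/567⌋ = 4 − 4 = 0
n=15: ⌊(16·184)/567⌋ − ⌊(15·184)/567⌋ = ⌊2944/567⌋ − ⌊2760/567⌋ = 5 − 4 = 1
n=16: ⌊(17·184)/567⌋ − ⌊(16·184)/567⌋ = ⌊3128/567⌋ − ⌊2944/567⌋ = 5 − 5 = 0
n=17: ⌊(18·184)/567⌋ − ⌊(17·184)/567⌋ = ⌊3312/567⌋ − ⌊3128/567⌋ = 5 − 5 = 0
n=18: ⌊(19·184)/567⌋ − ⌊(18·184)/567⌋ = ⌊3496/567⌋ − ⌊3312/567⌋ = 6 − 5 = 1
n=19: ⌊(20·184)/567⌋ − ⌊(19·184)/567⌋ = ⌊3680/567⌋ − ⌊3496/567⌋ = 6 − 6 = 0
n=20: ⌊(21·184)/567⌋ − ⌊(20·184)/567⌋ = ⌊3864/567⌋ − ⌊3680/567⌋ = 6 − 6 = 0
n=21: ⌊(22·184)/567⌋ − ⌊(21·184)/567⌋ = ⌊4048/567⌋ − ⌊3864/567⌋ = 7 − 6 = 1
n=22: ⌊(23·184)/567⌋ − ⌊(22·184)/567⌋ = ⌊4232/567⌋ − ⌊4048/567⌋ = 7 − 7 = 0
n=23: ⌊(24·184)/567⌋ − ⌊(23·184)/567⌋ = ⌊4416/567⌋ − ⌊4232/567⌋ = 7 − 7 = 0
n=24: ⌊(25·184)/567⌋ − ⌊(24·184)/567⌋ = ⌊4600/567⌋ − ⌊4416/567⌋ = 8 − 7 = 1
n=25: ⌊(26·184)/567⌋ − ⌊(25·184)/567⌋ = ⌊4784/567⌋ − ⌊4600/567⌋ = 8 − 8 = 0
n=26: ⌊(27·184)/567⌋ − ⌊(26·184)/567⌋ = ⌊4968/567⌋ − ⌊4784/567⌋ = 8 − 8 = 0
n=27: ⌊(28·184)/567⌋ − ⌊(27·184)/567⌋ = ⌊5152/567⌋ − ⌊4968/567⌋ = 9 − 8 = 1
n=28: ⌊(29·184)/567⌋ − ⌊(28·184)/567⌋ = ⌊5336/567⌋ − ⌊5152/567⌋ = 9 − 9 = 0
n=29: ⌊(30·184)/567⌋ − ⌊(29·184)/567⌋ = ⌊5520/567⌋ − ⌊5336/567⌋ = 9 − 9 = 0
n=30: ⌊(31·184)/567⌋ − ⌊(30·184)/567⌋ = ⌊5704/567⌋ − ⌊5520/567⌋ = 10 − 9 = 1
n=31: ⌊(32·184)/567⌋ − ⌊(31·184)/567⌋ = ⌊5888/567⌋ − ⌊5704/567⌋ = 10 − 10 = 0
n=32: ⌊(33·184)/567⌋ − ⌊(32·184)/567⌋ = ⌊6072/567⌋ − ⌊5888/567⌋ = 10 − 10 = 0
n=33: ⌊(34·184)/567⌋ − ⌊(33·184)/567⌋ = ⌊6256/567⌋ − ⌊6072/567⌋ = 11 − 10 = 1
n=34: ⌊(35·184)/567⌋ − ⌊(34·184)/567⌋ = ⌊6440/567⌋ − ⌊6256/567⌋ = 11 − 11 = 0
n=35: ⌊(36·184)/567⌋ − ⌊(35·184)/567⌋ = ⌊6624/567⌋ − ⌊6440/567⌋ = 11 − 11 = 0
n=36: ⌊(37·184)/567⌋ − ⌊(36·184)/567⌋ = ⌊6808/567⌋ − ⌊6624/567⌋ = 12 − 11 = 1
n=37: ⌊(38·184)/567⌋ − ⌊(37·184)/567⌋ = ⌊6992/567⌋ − ⌊6808/567⌋ = 12 − 12 = 0
n=38: ⌊(39·184)/567⌋ − ⌊(38·184)/567⌋ = ⌊7176/567⌋ − ⌊6992/567⌋ = 12 − 12 = 0
n=39: ⌊(40·184)/567⌋ − ⌊(39·184)/567⌋ = ⌊7360/567⌋ − ⌊7176/567⌋ = 12 − 12 = 0
n=40: ⌊(41·184)/567⌋ − ⌊(40·184)/567⌋ = ⌊7544/567⌋ − ⌊7360/567⌋ = 13 − 12 = 1
n=41: ⌊(42·184)/567⌋ − ⌊(41·184)/567⌋ = ⌊7728/567⌋ − ⌊7544/567⌋ = 13 − 13 = 0
n=42: ⌊(43·184)/567⌋ − ⌊(42·184)/567⌋ = ⌊7912/567⌋ − ⌊7728/567⌋ = 13 − 13 = 0
n=43: ⌊(44·184)/567⌋ − ⌊(43·184)/567⌋ = ⌊8096/567⌋ − ⌊7912/567⌋ = 14 − 13 = 1
n=44: ⌊(45·184)/567⌋ − ⌊(44·184)/567⌋ = ⌊8280/567⌋ − ⌊8096/567⌋ = 14 − 14 = 0
n=45: ⌊(46·184)/567⌋ − ⌊(45·184)/567⌋ = ⌊8464/567⌋ − ⌊8280/567⌋ = 14 − 14 = 0
n=46: ⌊(47·184)/567⌋ − ⌊(46·184)/567⌋ = ⌊8648/567⌋ − ⌊8464/567⌋ = 15 − 14 = 1
n=47: ⌊(48·184)/567⌋ − ⌊(47·184)/567⌋ = ⌊8832/567⌋ − ⌊8648/567⌋ = 15 − 15 = 0
n=48: ⌊(49·184)/567⌋ − ⌊(48·184)/567⌋ = ⌊9016/567⌋ − ⌊8832/567⌋ = 15 − 15 = 0
n=49: ⌊(50·184)/567⌋ − ⌊(49·184)/567⌋ = ⌊9200/567⌋ − ⌊9016/567⌋ = 16 − 15 = 1
n=50: ⌊(51·184)/567⌋ − ⌊(50·184)/567⌋ = ⌊9384/567⌋ − ⌊9200/567⌋ = 16 − 16 = 0
n=51: ⌊(52·184)/567⌋ − ⌊(51·184)/567⌋ = ⌊9568/567⌋ − ⌊9384/567⌋ = 16 − 16 = 0
n=52: ⌊(53·184)/567⌋ − ⌊(52·184)/567⌋ = ⌊9752/567⌋ − ⌊9568/567⌋ = 17 − 16 = 1
n=53: ⌊(54·184)/567⌋ − ⌊(53·184)/567⌋ = ⌊9936/567⌋ − ⌊9752/567⌋ = 17 − 17 = 0
n=54: ⌊(55·184)/567⌋ − ⌊(54·184)/567⌋ = ⌊10120/567⌋ − ⌊9936/567⌋ = 17 − 17 = 0
n=55: ⌊(56·184)/567⌋ − ⌊(55·184)/567⌋ = ⌊10304/567⌋ − ⌊10120/567⌋ = 18 − 17 = 1
n=56: ⌊(57·184)/567⌋ − ⌊(56·184)/567⌋ = ⌊10488/567⌋ − ⌊10304/567⌋ = 18 − 18 = 0
n=57: ⌊(58·184)/567⌋ − ⌊(57·184)/567⌋ = ⌊10672/567⌋ − ⌊10488/567⌋ = 18 − 18 = 0
n=58: ⌊(59·184)/567⌋ − ⌊(58·184)/567⌋ = ⌊10856/567⌋ − ⌊10672/567⌋ = 19 − 18 = 1
n=59: ⌊(60·184)/567⌋ − ⌊(59·184)/567⌋ = ⌊11040/567⌋ − ⌊10856/567⌋ = 19 − 19 = 0
n=60: ⌊(61·184)/567⌋ − ⌊(60·184)/567⌋ = ⌊11224/567⌋ − ⌊11040/567⌋ = 19 − 19 = 0
n=61: ⌊(62·184)/567⌋ − ⌊(61·184)/567⌋ = ⌊11408/567⌋ − ⌊11224/567⌋ = 20 − 19 = 1
n=62: ⌊(63·184)/567⌋ − ⌊(62·184)/567⌋ = ⌊11592/567⌋ − ⌊11408/567⌋ = 20 − 20 = 0
n=63: ⌊(64·184)/567⌋ − ⌊(63·184)/567⌋ = ⌊11776/567⌋ − ⌊11592/567⌋ = 20 − 20 = 0
n=64: ⌊(65·184)/567⌋ − ⌊(64·184)/567⌋ = ⌊11960/567⌋ − ⌊11776/567⌋ = 21 − 20 = 1
n=65: ⌊(66·184)/567⌋ − ⌊(65·184)/567⌋ = ⌊12144/567⌋ − ⌊11960/567⌋ = 21 − 21 = 0
n=66: ⌊(67·184)/567⌋ − ⌊(66·184)/567⌋ = ⌊12328/567⌋ − ⌊12144/567⌋ = 21 − 21 = 0
n=67: ⌊(68·184)/567⌋ − ⌊(67·184)/567⌋ = ⌊12512/567⌋ − ⌊12328/567⌋ = 22 − 21 = 1
n=68: ⌊(69·184)/567⌋ − ⌊(68·184)/567⌋ = ⌊12696/567⌋ − ⌊12512/567⌋ = 22 − 22 = 0
n=69: ⌊(70·184)/567⌋ − ⌊(69·184)/567⌋ = ⌊12880/567⌋ − ⌊12696/567⌋ = 22 − 22 = 0
n=70: ⌊(71·184)/567⌋ − ⌊(70·184)/567⌋ = ⌊13064/567⌋ − ⌊12880/567⌋ = 23 − 22 = 1
n=71: ⌊(72·184)/567⌋ − ⌊(71·184)/567⌋ = ⌊13248/567⌋ − ⌊13064/567⌋ = 23 − 23 = 0
n=72: ⌊(73·184)/567⌋ − ⌊(72·184)/567⌋ = ⌊13432/567⌋ − ⌊13248/567⌋ = 23 − 23 = 0
n=73: ⌊(74·184)/567⌋ − ⌊(73·184)/567⌋ = ⌊13616/567⌋ − ⌊13432/567⌋ = 24 − 23 = 1
n=74: ⌊(75·184)/567⌋ − ⌊(74·184)/567⌋ = ⌊13800/567⌋ − ⌊13616/567⌋ = 24 − 24 = 0
n=75: ⌊(76·184)/567⌋ − ⌊(75·184)/567⌋ = ⌊13984/567⌋ − ⌊13800/567⌋ = 24 − 24 = 0
n=76: ⌊(77·184)/567⌋ − ⌊(76·184)/567⌋ = ⌊14168/567⌋ − ⌊13984/567⌋ = 24 − 24 = 0
n=77: ⌊(78·184)/567⌋ − ⌊(77·184)/567⌋ = ⌊14352/567⌋ − ⌊14168/567⌋ = 25 − 24 = 1
n=78: ⌊(79·184)/567⌋ − ⌊(78·184)/567⌋ = ⌊14536/567⌋ − ⌊14352/567⌋ = 25 − 25 = 0
n=79: ⌊(80·184)/567⌋ − ⌊(79·184)/567⌋ = ⌊14720/567⌋ − ⌊14536/567⌋ = 25 − 25 = 0
n=80: ⌊(81·184)/567⌋ − ⌊(80·184)/567⌋ = ⌊14904/567⌋ − ⌊14720/567⌋ = 26 − 25 = 1
n=81: ⌊(82·184)/567⌋ − ⌊(81·184)/567⌋ = ⌊15088/567⌋ − ⌊14904/567⌋ = 26 − 26 = 0
n=82: ⌊(83·184)/567⌋ − ⌊(82·184)/567⌋ = ⌊15272/567⌋ − ⌊15088/567⌋ = 26 − 26 = 0
n=83: ⌊(84·184)/567⌋ − ⌊(83·184)/567⌋ = ⌊15456/567⌋ − ⌊15272/567⌋ = 27 − 26 = 1
n=84: ⌊(85·184)/567⌋ − ⌊(84·184)/567⌋ = ⌊15640/567⌋ − ⌊15456/567⌋ = 27 − 27 = 0
n=85: ⌊(86·184)/567⌋ − ⌊(85·184)/567⌋ = ⌊15824/567⌋ − ⌊15640/567⌋ = 27 − 27 = 0
n=86: ⌊(87·184)/567⌋ − ⌊(86·184)/567⌋ = ⌊16008/567⌋ − ⌊15824/567⌋ = 28 − 27 = 1
n=87: ⌊(88·184)/567⌋ − ⌊(87·184)/567⌋ = ⌊16192/567⌋ − ⌊16008/567⌋ = 28 − 28 = 0
n=88: ⌊(89·184)/567⌋ − ⌊(88·184)/567⌋ = ⌊16376/567⌋ − ⌊16192/567⌋ = 28 − 28 = 0
n=89: ⌊(90·184)/567⌋ − ⌊(89·184)/567⌋ = ⌊16560/567⌋ − ⌊16376/567⌋ = 29 − 28 = 1
n=90: ⌊(91·184)/567⌋ − ⌊(90·184)/567⌋ = ⌊16744/567⌋ − ⌊16560/567⌋ = 29 − 29 = 0
n=91: ⌊(92·184)/567⌋ − ⌊(91·184)/567⌋ = ⌊16928/567⌋ − ⌊16744/567⌋ = 29 − 29 = 0
n=92: ⌊(93·184)/567⌋ − ⌊(92·184)/567⌋ = ⌊17112/567⌋ − ⌊16928/567⌋ = 30 − 29 = 1
n=93: ⌊(94·184)/567⌋ − ⌊(93·184)/567⌋ = ⌊17296/567⌋ − ⌊17112/567⌋ = 30 − 30 = 0
n=94: ⌊(95·184)/567⌋ − ⌊(94·184)/567⌋ = ⌊17480/567⌋ − ⌊17296/567⌋ = 30 − 30 = 0
n=95: ⌊(96·184)/567⌋ − ⌊(95·184)/567⌋ = ⌊17664/567⌋ − ⌊17480/567⌋ = 31 − 30 = 1
n=96: ⌊(97·184)/567⌋ − ⌊(96·184)/567⌋ = ⌊17848/567⌋ − ⌊17664/567⌋ = 31 − 31 = 0
n=97: ⌊(98·184)/567⌋ − ⌊(97·184)/567⌋ = ⌊18032/567⌋ − ⌊17848/567⌋ = 31 − 31 = 0
n=98: ⌊(99·184)/567⌋ − ⌊(98·184)/567⌋ = ⌊18216/567⌋ − ⌊18032/567⌋ = 32 − 31 = 1
n=99: ⌊(100·184)/567⌋ − ⌊(99·184)/567⌋ = ⌊18400/567⌋ − ⌊18216/567⌋ = 32 − 32 = 0
n=100: ⌊(101·184)/567⌋ − ⌊(100·184)/567⌋ = ⌊18584/567⌋ − ⌊18400/567⌋ = 32 − 32 = 0
n=101: ⌊(102·184)/567⌋ − ⌊(101·184)/567⌋ = ⌊18768/567⌋ − ⌊18584/567⌋ = 33 − 32 = 1
n=102: ⌊(103·184)/567⌋ − ⌊(102·184)/567⌋ = ⌊18952/567⌋ − ⌊18768/567⌋ = 33 − 33 = 0
n=103: ⌊(104·184)/567⌋ − ⌊(103·184)/567⌋ = ⌊19136/567⌋ − ⌊18952/567⌋ = 33 − 33 = 0
n=104: ⌊(105·184)/567⌋ − ⌊(104·184)/567⌋ = ⌊19320/567⌋ − ⌊19136/567⌋ = 34 − 33 = 1
n=105: ⌊(106·184)/567⌋ − ⌊(105·184)/567⌋ = ⌊19504/567⌋ − ⌊19320/567⌋ = 34 − 34 = 0
n=106: ⌊(107·184)/567⌋ − ⌊(106·184)/567⌋ = ⌊19688/567⌋ − ⌊19504/567⌋ = 34 − 34 = 0
n=107: ⌊(108·184)/567⌋ − ⌊(107·184)/567⌋ = ⌊19872/567⌋ − ⌊19688/567⌋ = 35 − 34 = 1
n=108: ⌊(109·184)/567⌋ − ⌊(108·184)/567⌋ = ⌊20056/567⌋ − ⌊19872/567⌋ = 35 − 35 = 0

0001001001001001001001001001001001001000100100100100100100100100100100100100010010010010010010010010010010010


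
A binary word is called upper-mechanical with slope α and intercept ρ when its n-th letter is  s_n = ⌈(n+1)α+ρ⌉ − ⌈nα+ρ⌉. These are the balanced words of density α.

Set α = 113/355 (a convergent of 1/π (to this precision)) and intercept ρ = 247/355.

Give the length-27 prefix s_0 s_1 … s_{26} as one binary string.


100010010010010010010010001

n=0: ⌈(1·113+247)/355⌉ − ⌈(0·113+247)/355⌉ = ⌈360/355⌉ − ⌈247/355⌉ = 2 − 1 = 1
n=1: ⌈(2·113+247)/355⌉ − ⌈(1·113+247)/355⌉ = ⌈473/355⌉ − ⌈360/355⌉ = 2 − 2 = 0
n=2: ⌈(3·113+247)/355⌉ − ⌈(2·113+247)/355⌉ = ⌈586/355⌉ − ⌈473/355⌉ = 2 − 2 = 0
n=3: ⌈(4·113+247)/355⌉ − ⌈(3·113+247)/355⌉ = ⌈699/355⌉ − ⌈586/355⌉ = 2 − 2 = 0
n=4: ⌈(5·113+247)/355⌉ − ⌈(4·113+247)/355⌉ = ⌈812/355⌉ − ⌈699/355⌉ = 3 − 2 = 1
n=5: ⌈(6·113+247)/355⌉ − ⌈(5·113+247)/355⌉ = ⌈925/355⌉ − ⌈812/355⌉ = 3 − 3 = 0
n=6: ⌈(7·113+247)/355⌉ − ⌈(6·113+247)/355⌉ = ⌈1038/355⌉ − ⌈925/355⌉ = 3 − 3 = 0
n=7: ⌈(8·113+247)/355⌉ − ⌈(7·113+247)/355⌉ = ⌈1151/355⌉ − ⌈1038/355⌉ = 4 − 3 = 1
n=8: ⌈(9·113+247)/355⌉ − ⌈(8·113+247)/355⌉ = ⌈1264/355⌉ − ⌈1151/355⌉ = 4 − 4 = 0
n=9: ⌈(10·113+247)/355⌉ − ⌈(9·113+247)/355⌉ = ⌈1377/355⌉ − ⌈1264/355⌉ = 4 − 4 = 0
n=10: ⌈(11·113+247)/355⌉ − ⌈(10·113+247)/355⌉ = ⌈1490/355⌉ − ⌈1377/355⌉ = 5 − 4 = 1
n=11: ⌈(12·113+247)/355⌉ − ⌈(11·113+247)/355⌉ = ⌈1603/355⌉ − ⌈1490/355⌉ = 5 − 5 = 0
n=12: ⌈(13·113+247)/355⌉ − ⌈(12·113+247)/355⌉ = ⌈1716/355⌉ − ⌈1603/355⌉ = 5 − 5 = 0
n=13: ⌈(14·113+247)/355⌉ − ⌈(13·113+247)/355⌉ = ⌈1829/355⌉ − ⌈1716/355⌉ = 6 − 5 = 1
n=14: ⌈(15·113+247)/355⌉ − ⌈(14·113+247)/355⌉ = ⌈1942/355⌉ − ⌈1829/355⌉ = 6 − 6 = 0
n=15: ⌈(16·113+247)/355⌉ − ⌈(15·113+247)/355⌉ = ⌈2055/355⌉ − ⌈1942/355⌉ = 6 − 6 = 0
n=16: ⌈(17·113+247)/355⌉ − ⌈(16·113+247)/355⌉ = ⌈2168/355⌉ − ⌈2055/355⌉ = 7 − 6 = 1
n=17: ⌈(18·113+247)/355⌉ − ⌈(17·113+247)/355⌉ = ⌈2281/355⌉ − ⌈2168/355⌉ = 7 − 7 = 0
n=18: ⌈(19·113+247)/355⌉ − ⌈(18·113+247)/355⌉ = ⌈2394/355⌉ − ⌈2281/355⌉ = 7 − 7 = 0
n=19: ⌈(20·113+247)/355⌉ − ⌈(19·113+247)/355⌉ = ⌈2507/355⌉ − ⌈2394/355⌉ = 8 − 7 = 1
n=20: ⌈(21·113+247)/355⌉ − ⌈(20·113+247)/355⌉ = ⌈2620/355⌉ − ⌈2507/355⌉ = 8 − 8 = 0
n=21: ⌈(22·113+247)/355⌉ − ⌈(21·113+247)/355⌉ = ⌈2733/355⌉ − ⌈2620/355⌉ = 8 − 8 = 0
n=22: ⌈(23·113+247)/355⌉ − ⌈(22·113+247)/355⌉ = ⌈2846/355⌉ − ⌈2733/355⌉ = 9 − 8 = 1
n=23: ⌈(24·113+247)/355⌉ − ⌈(23·113+247)/355⌉ = ⌈2959/355⌉ − ⌈2846/355⌉ = 9 − 9 = 0
n=24: ⌈(25·113+247)/355⌉ − ⌈(24·113+247)/355⌉ = ⌈3072/355⌉ − ⌈2959/355⌉ = 9 − 9 = 0
n=25: ⌈(26·113+247)/355⌉ − ⌈(25·113+247)/355⌉ = ⌈3185/355⌉ − ⌈3072/355⌉ = 9 − 9 = 0
n=26: ⌈(27·113+247)/355⌉ − ⌈(26·113+247)/355⌉ = ⌈3298/355⌉ − ⌈3185/355⌉ = 10 − 9 = 1
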